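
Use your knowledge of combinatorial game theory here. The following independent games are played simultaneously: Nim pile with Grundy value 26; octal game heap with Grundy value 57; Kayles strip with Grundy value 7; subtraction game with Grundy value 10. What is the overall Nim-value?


By the Sprague-Grundy theorem, the Grundy value of a sum of games is the XOR of individual Grundy values.
Nim pile: Grundy value = 26. Running XOR: 0 XOR 26 = 26
octal game heap: Grundy value = 57. Running XOR: 26 XOR 57 = 35
Kayles strip: Grundy value = 7. Running XOR: 35 XOR 7 = 36
subtraction game: Grundy value = 10. Running XOR: 36 XOR 10 = 46
The combined Grundy value is 46.

46


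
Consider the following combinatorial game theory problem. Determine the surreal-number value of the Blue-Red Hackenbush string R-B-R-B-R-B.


Edges (from ground): R-B-R-B-R-B
By Berlekamp's sign-expansion rule, a Blue-Red Hackenbush stalk has the value of the surreal number whose sign sequence is the edge sequence with B -> + and R -> -.
Sign sequence: -+-+-+
Trace the sign expansion in the surreal number tree, starting from 0:
Edge 1: R (sign -) -> bounds (-inf, 0), value = -1
Edge 2: B (sign +) -> bounds (-1, 0), value = -1/2
Edge 3: R (sign -) -> bounds (-1, -1/2), value = -3/4
Edge 4: B (sign +) -> bounds (-3/4, -1/2), value = -5/8
Edge 5: R (sign -) -> bounds (-3/4, -5/8), value = -11/16
Edge 6: B (sign +) -> bounds (-11/16, -5/8), value = -21/32
Game value = -21/32

-21/32


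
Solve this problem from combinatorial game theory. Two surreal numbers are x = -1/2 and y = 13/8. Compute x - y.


x = -1/2, y = 13/8
Converting to common denominator: 8
x = -4/8, y = 13/8
x - y = -1/2 - 13/8 = -17/8

-17/8


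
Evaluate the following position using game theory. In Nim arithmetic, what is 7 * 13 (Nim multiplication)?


Nim multiplication is bilinear over XOR: (u XOR v) * w = (u*w) XOR (v*w).
So we split each operand into its bit components and XOR the pairwise Nim products.
7 = 1 + 2 + 4 (as XOR of powers of 2).
13 = 1 + 4 + 8 (as XOR of powers of 2).
Using the standard Nim-product table on single bits:
  2*2 = 3,   2*4 = 8,   2*8 = 12,
  4*4 = 6,   4*8 = 11,  8*8 = 13,
and  1*x = x (identity), k*l = l*k (commutative).
Pairwise Nim products:
  1 * 1 = 1
  1 * 4 = 4
  1 * 8 = 8
  2 * 1 = 2
  2 * 4 = 8
  2 * 8 = 12
  4 * 1 = 4
  4 * 4 = 6
  4 * 8 = 11
XOR them: 1 XOR 4 XOR 8 XOR 2 XOR 8 XOR 12 XOR 4 XOR 6 XOR 11 = 2.
Result: 7 * 13 = 2 (in Nim).

2


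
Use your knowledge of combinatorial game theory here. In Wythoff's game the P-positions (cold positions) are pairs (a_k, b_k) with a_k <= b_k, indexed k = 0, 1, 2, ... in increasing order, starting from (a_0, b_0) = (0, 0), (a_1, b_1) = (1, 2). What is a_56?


By Wythoff's theorem, a_k = floor(k * phi) and b_k = floor(k * phi^2) = a_k + k, where phi = (1 + sqrt(5))/2 is the golden ratio.
phi = (1 + sqrt(5))/2 = 1.618034
k = 56
k * phi = 56 * 1.618034 = 90.609903
a_56 = floor(k * phi) = 90

90


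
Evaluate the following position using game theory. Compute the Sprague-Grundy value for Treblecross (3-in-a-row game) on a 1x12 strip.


Treblecross: place X on empty cells; 3-in-a-row wins.
Playing within two cells of an existing X lets the opponent win at once, so sensible play treats the cells i-2..i+2 around each X as dead. The player left with no safe cell loses, so this is a normal-play take-away game on strips of safe cells.
Placing X at cell i (0-indexed) of a strip of k safe cells leaves independent strips of sizes max(0, i-2) and max(0, k-i-3). Hence G(k) = mex{ G(max(0,i-2)) XOR G(max(0,k-i-3)) : 0 <= i < k }, with G(0) = 0.
G(1): splits (0,0):0^0=0 -> mex({0}) = 1
G(2): splits (0,0):0^0=0 -> mex({0}) = 1
G(3): splits (0,0):0^0=0 -> mex({0}) = 1
G(4): splits (0,1):0^1=1 (0,0):0^0=0 -> mex({0, 1}) = 2
G(5): splits (0,2):0^1=1 (0,1):0^1=1 (0,0):0^0=0 -> mex({0, 1}) = 2
G(6) = mex({1}) = 0
G(7) = mex({0, 1, 2}) = 3
G(8) = mex({0, 1, 2}) = 3
G(9) = mex({0, 2}) = 1
G(10) = mex({0, 2, 3}) = 1
G(11) = mex({0, 3}) = 1
G(12) = mex({1, 3}) = 0
Therefore G(12) = 0.

0


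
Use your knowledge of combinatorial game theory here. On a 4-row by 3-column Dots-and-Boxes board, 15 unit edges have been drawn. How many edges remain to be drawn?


Grid: 4 x 3 boxes, i.e. 5 rows and 4 columns of dots.
Horizontal edges: (rows + 1) * cols = 5 * 3 = 15
Vertical edges: rows * (cols + 1) = 4 * 4 = 16
Total edges: 15 + 16 = 31
Edges drawn: 15
Remaining: 31 - 15 = 16

16


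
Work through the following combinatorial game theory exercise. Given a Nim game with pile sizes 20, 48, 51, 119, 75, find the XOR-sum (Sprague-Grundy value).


We need the XOR (exclusive or) of all pile sizes.
After XOR-ing pile 1 (size 20): 0 XOR 20 = 20
After XOR-ing pile 2 (size 48): 20 XOR 48 = 36
After XOR-ing pile 3 (size 51): 36 XOR 51 = 23
After XOR-ing pile 4 (size 119): 23 XOR 119 = 96
After XOR-ing pile 5 (size 75): 96 XOR 75 = 43
The Nim-value of this position is 43.

43


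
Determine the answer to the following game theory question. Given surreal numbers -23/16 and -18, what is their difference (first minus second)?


x = -23/16, y = -18
Converting to common denominator: 16
x = -23/16, y = -288/16
x - y = -23/16 - -18 = 265/16

265/16


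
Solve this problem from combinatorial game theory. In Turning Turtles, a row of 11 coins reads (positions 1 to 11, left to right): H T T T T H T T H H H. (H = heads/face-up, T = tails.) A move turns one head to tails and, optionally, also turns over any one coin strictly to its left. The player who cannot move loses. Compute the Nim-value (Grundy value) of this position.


Coins: H T T T T H T T H H H
Key fact: a single head at position k behaves exactly like a Nim heap of size k (turning it to T and optionally flipping a coin at j < k corresponds to moving the heap from k to j, or to 0), and heads combine as a disjunctive sum (two heads at the same place would cancel, matching j XOR j = 0). So the Nim-value is the XOR of the 1-indexed positions of the heads.
Face-up positions (1-indexed): [1, 6, 9, 10, 11]
XOR 0 with 1: 0 XOR 1 = 1
XOR 1 with 6: 1 XOR 6 = 7
XOR 7 with 9: 7 XOR 9 = 14
XOR 14 with 10: 14 XOR 10 = 4
XOR 4 with 11: 4 XOR 11 = 15
Nim-value = 15

15


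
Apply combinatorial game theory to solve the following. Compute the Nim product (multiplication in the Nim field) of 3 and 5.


Nim multiplication is bilinear over XOR: (u XOR v) * w = (u*w) XOR (v*w).
So we split each operand into its bit components and XOR the pairwise Nim products.
3 = 1 + 2 (as XOR of powers of 2).
5 = 1 + 4 (as XOR of powers of 2).
Using the standard Nim-product table on single bits:
  2*2 = 3,   2*4 = 8,   2*8 = 12,
  4*4 = 6,   4*8 = 11,  8*8 = 13,
and  1*x = x (identity), k*l = l*k (commutative).
Pairwise Nim products:
  1 * 1 = 1
  1 * 4 = 4
  2 * 1 = 2
  2 * 4 = 8
XOR them: 1 XOR 4 XOR 2 XOR 8 = 15.
Result: 3 * 5 = 15 (in Nim).

15


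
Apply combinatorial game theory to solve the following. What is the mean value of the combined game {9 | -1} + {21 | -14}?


G1 = {9 | -1}, G2 = {21 | -14}
Each is a switch {a | b} with numbers a > b; its mean value is (a + b)/2, and mean value is additive over game sums: m(G1 + G2) = m(G1) + m(G2).
Mean of G1 = (9 + (-1))/2 = 8/2 = 4
Mean of G2 = (21 + (-14))/2 = 7/2 = 7/2
Mean of G1 + G2 = 4 + 7/2 = 15/2

15/2


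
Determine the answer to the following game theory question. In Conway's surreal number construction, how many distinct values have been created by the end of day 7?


Day 0: {|} = 0 is born. Count = 1.
Day n: the number of surreal numbers born by day n is 2^(n+1) - 1.
By day 0: 2^1 - 1 = 1
By day 1: 2^2 - 1 = 3
By day 2: 2^3 - 1 = 7
By day 3: 2^4 - 1 = 15
By day 4: 2^5 - 1 = 31
By day 5: 2^6 - 1 = 63
By day 6: 2^7 - 1 = 127
By day 7: 2^8 - 1 = 255
By day 7: 255 surreal numbers.

255


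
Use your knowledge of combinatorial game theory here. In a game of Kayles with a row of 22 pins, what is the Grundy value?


Kayles: a move removes 1 or 2 adjacent pins from a contiguous row.
Removing pins from a row of k leaves two independent rows (a, b) with a + b = k - 1 (one pin) or a + b = k - 2 (two pins); an end removal gives a = 0.
By Sprague-Grundy, G(k) = mex{ G(a) XOR G(b) } over all these splits. G(0) = 0.
G(1): splits (0,0):0^0=0 -> mex({0}) = 1
G(2): splits (0,1):0^1=1 (0,0):0^0=0 -> mex({0, 1}) = 2
G(3): splits (0,2):0^2=2 (1,1):1^1=0 (0,1):0^1=1 -> mex({0, 1, 2}) = 3
G(4): splits (0,3):0^3=3 (1,2):1^2=3 (0,2):0^2=2 (1,1):1^1=0 -> mex({0, 2, 3}) = 1
G(5): splits (0,4):0^1=1 (1,3):1^3=2 (2,2):2^2=0 (0,3):0^3=3 (1,2):1^2=3 -> mex({0, 1, 2, 3}) = 4
G(6) = mex({0, 1, 2, 4}) = 3
G(7) = mex({0, 1, 3, 4, 5}) = 2
G(8) = mex({0, 2, 3, 5, 6}) = 1
G(9) = mex({0, 1, 2, 3, 6, 7}) = 4
G(10) = mex({0, 1, 3, 4, 5, 7}) = 2
G(11) = mex({0, 1, 2, 3, 4, 5}) = 6
G(12) = mex({0, 1, 2, 3, 5, 6, 7}) = 4
G(13) = mex({0, 2, 3, 4, 6, 7}) = 1
G(14) = mex({0, 1, 4, 5, 6, 7}) = 2
G(15) = mex({0, 1, 2, 3, 4, 5, 6}) = 7
G(16) = mex({0, 2, 3, 5, 6, 7}) = 1
G(17) = mex({0, 1, 2, 3, 5, 6, 7}) = 4
G(18) = mex({0, 1, 2, 4, 5, 6}) = 3
G(19) = mex({0, 1, 3, 4, 5, 7}) = 2
G(20) = mex({0, 2, 3, 4, 5, 6, 7}) = 1
G(21) = mex({0, 1, 2, 3, 5, 6, 7}) = 4
G(22) = mex({0, 1, 2, 3, 4, 5, 7}) = 6
Therefore G(22) = 6.

6


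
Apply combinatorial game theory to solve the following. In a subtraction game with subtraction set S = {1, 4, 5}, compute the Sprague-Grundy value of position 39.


The subtraction set is S = {1, 4, 5}.
G(k) = mex{ G(k - s) : s in S, s <= k }. We compute iteratively: G(0) = 0.
G(1) = mex({0}) = 1
G(2) = mex({1}) = 0
G(3) = mex({0}) = 1
G(4) = mex({0, 1}) = 2
G(5) = mex({0, 1, 2}) = 3
G(6) = mex({0, 1, 3}) = 2
G(7) = mex({0, 1, 2}) = 3
G(8) = mex({1, 2, 3}) = 0
G(9) = mex({0, 2, 3}) = 1
G(10) = mex({1, 2, 3}) = 0
G(11) = mex({0, 2, 3}) = 1
G(12) = mex({0, 1, 3}) = 2
Observe that G(8)..G(12) = 0, 1, 0, 1, 2 repeats G(0)..G(4) = 0, 1, 0, 1, 2.
For k >= max(S) = 5, G(k) is determined by the previous 5 values G(k-5)..G(k-1); a window of 5 consecutive values has recurred shifted by 8, so by induction G(k + 8) = G(k) for all k >= 0: the sequence is periodic from the start with period 8.
One period: G(0..7) = 0, 1, 0, 1, 2, 3, 2, 3.
39 mod 8 = 7, so G(39) = G(7) = 3.

3


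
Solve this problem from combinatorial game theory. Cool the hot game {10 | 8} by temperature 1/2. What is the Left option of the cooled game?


Original game: {10 | 8} (a switch {a | b} with a > b).
Cooling by t (for t below the temperature (a - b)/2 = 1) taxes each move by t: {a | b} cooled by t is {a - t | b + t}.
Cooling amount: t = 1/2
Cooled Left option: 10 - 1/2 = 19/2
Cooled Right option: 8 + 1/2 = 17/2
Cooled game: {19/2 | 17/2}
Left option = 19/2

19/2


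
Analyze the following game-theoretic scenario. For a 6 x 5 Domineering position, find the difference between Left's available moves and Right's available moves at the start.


Board is 6 x 5 (rows x cols).
Left (vertical) placements: (rows-1) * cols = 5 * 5 = 25
Right (horizontal) placements: rows * (cols-1) = 6 * 4 = 24
Advantage = Left - Right = 25 - 24 = 1

1


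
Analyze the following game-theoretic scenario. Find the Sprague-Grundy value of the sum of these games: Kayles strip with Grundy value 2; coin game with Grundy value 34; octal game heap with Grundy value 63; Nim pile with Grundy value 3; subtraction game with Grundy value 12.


By the Sprague-Grundy theorem, the Grundy value of a sum of games is the XOR of individual Grundy values.
Kayles strip: Grundy value = 2. Running XOR: 0 XOR 2 = 2
coin game: Grundy value = 34. Running XOR: 2 XOR 34 = 32
octal game heap: Grundy value = 63. Running XOR: 32 XOR 63 = 31
Nim pile: Grundy value = 3. Running XOR: 31 XOR 3 = 28
subtraction game: Grundy value = 12. Running XOR: 28 XOR 12 = 16
The combined Grundy value is 16.

16


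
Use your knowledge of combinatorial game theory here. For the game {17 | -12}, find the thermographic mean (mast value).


Game = {17 | -12}, a switch {a | b} with numbers a > b.
Its thermograph has left wall a - t and right wall b + t, which meet at t = (a - b)/2, where both equal (a + b)/2. So the mast (mean value) is at (a + b)/2.
Mean = (17 + (-12))/2 = 5/2 = 5/2

5/2


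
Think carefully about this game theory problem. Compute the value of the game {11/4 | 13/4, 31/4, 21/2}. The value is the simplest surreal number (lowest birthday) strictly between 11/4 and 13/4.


Left options: {11/4}, max = 11/4
Right options: {13/4, 31/4, 21/2}, min = 13/4
All options are numbers and max(Left) < min(Right), so by the simplicity theorem the value is the simplest (earliest-born) number strictly between 11/4 and 13/4.
The only integer strictly between 11/4 and 13/4 is 3.
No non-integer in the interval can be simpler: if x is a non-integer in the interval, then floor(x) or ceil(x) also lies in the interval (the interval contains an integer), and both are proper prefixes of x's sign expansion, i.e. born earlier. So the game value is 3.
Game value = 3

3


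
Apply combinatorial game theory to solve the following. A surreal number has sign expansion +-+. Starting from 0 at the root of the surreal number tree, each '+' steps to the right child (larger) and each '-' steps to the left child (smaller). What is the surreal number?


Sign expansion: +-+
Rule: track bounds (lo, hi), initially (-inf, +inf). On '+', the current value becomes lo and we move to the simplest number in (value, hi): value + 1 if hi = +inf, otherwise the midpoint (value + hi)/2. On '-', the current value becomes hi and we move to value - 1 if lo = -inf, otherwise the midpoint (lo + value)/2.
Start at 0.
Step 1: sign = +, move right. Bounds: (0, +inf). Value = 1
Step 2: sign = -, move left. Bounds: (0, 1). Value = 1/2
Step 3: sign = +, move right. Bounds: (1/2, 1). Value = 3/4
The surreal number with sign expansion +-+ is 3/4.

3/4


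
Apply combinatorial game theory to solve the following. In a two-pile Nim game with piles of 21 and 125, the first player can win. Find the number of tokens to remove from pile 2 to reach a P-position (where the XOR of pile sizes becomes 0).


Piles: 21 and 125
Current XOR: 21 XOR 125 = 104 (non-zero, so this is an N-position).
To make the XOR zero, we need to find a move that balances the piles.
For pile 2 (size 125): target = 125 XOR 104 = 21
We reduce pile 2 from 125 to 21.
Tokens removed: 125 - 21 = 104
Verification: 21 XOR 21 = 0

104


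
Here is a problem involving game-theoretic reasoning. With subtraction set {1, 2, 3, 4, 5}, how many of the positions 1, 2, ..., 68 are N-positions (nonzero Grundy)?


Subtraction set S = {1, 2, 3, 4, 5}, so G(n) = n mod 6.
G(n) = 0 when n is a multiple of 6.
Multiples of 6 in [1, 68]: 11
N-positions (nonzero Grundy) = 68 - 11 = 57

57


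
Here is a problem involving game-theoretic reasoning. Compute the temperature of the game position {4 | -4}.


The game is {4 | -4}, a switch {a | b} with numbers a > b.
Cooling {a | b} by t gives {a - t | b + t}, which stops being hot when a - t = b + t, i.e. at t = (a - b)/2. So the temperature of a switch is (a - b)/2.
Temperature = (Left option - Right option) / 2
= (4 - (-4)) / 2
= 8 / 2
= 4

4


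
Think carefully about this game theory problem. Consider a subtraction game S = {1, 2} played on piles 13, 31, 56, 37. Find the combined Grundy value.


Subtraction set: {1, 2}
For this subtraction set, G(n) = n mod 3 (period = max + 1 = 3).
Pile 1 (size 13): G(13) = 13 mod 3 = 1
Pile 2 (size 31): G(31) = 31 mod 3 = 1
Pile 3 (size 56): G(56) = 56 mod 3 = 2
Pile 4 (size 37): G(37) = 37 mod 3 = 1
Total Grundy value = XOR of all: 1 XOR 1 XOR 2 XOR 1 = 3

3


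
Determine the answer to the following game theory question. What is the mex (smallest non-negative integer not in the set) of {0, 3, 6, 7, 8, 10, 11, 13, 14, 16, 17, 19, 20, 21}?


Set = {0, 3, 6, 7, 8, 10, 11, 13, 14, 16, 17, 19, 20, 21}
0 is in the set.
1 is NOT in the set. This is the mex.
mex = 1

1


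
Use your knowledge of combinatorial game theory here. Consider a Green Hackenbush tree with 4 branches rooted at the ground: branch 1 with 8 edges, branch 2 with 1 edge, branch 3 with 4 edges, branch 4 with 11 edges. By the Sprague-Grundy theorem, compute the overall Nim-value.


The tree has 4 branches from the ground vertex.
In Green Hackenbush, the Nim-value of a simple path of length k is k.
Branch 1: length 8, Nim-value = 8
Branch 2: length 1, Nim-value = 1
Branch 3: length 4, Nim-value = 4
Branch 4: length 11, Nim-value = 11
Total Nim-value = XOR of all branch values:
0 XOR 8 = 8
8 XOR 1 = 9
9 XOR 4 = 13
13 XOR 11 = 6
Nim-value of the tree = 6

6


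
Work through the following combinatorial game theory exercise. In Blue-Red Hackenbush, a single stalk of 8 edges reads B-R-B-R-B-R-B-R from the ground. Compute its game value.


Edges (from ground): B-R-B-R-B-R-B-R
By Berlekamp's sign-expansion rule, a Blue-Red Hackenbush stalk has the value of the surreal number whose sign sequence is the edge sequence with B -> + and R -> -.
Sign sequence: +-+-+-+-
Trace the sign expansion in the surreal number tree, starting from 0:
Edge 1: B (sign +) -> bounds (0, +inf), value = 1
Edge 2: R (sign -) -> bounds (0, 1), value = 1/2
Edge 3: B (sign +) -> bounds (1/2, 1), value = 3/4
Edge 4: R (sign -) -> bounds (1/2, 3/4), value = 5/8
Edge 5: B (sign +) -> bounds (5/8, 3/4), value = 11/16
Edge 6: R (sign -) -> bounds (5/8, 11/16), value = 21/32
Edge 7: B (sign +) -> bounds (21/32, 11/16), value = 43/64
Edge 8: R (sign -) -> bounds (21/32, 43/64), value = 85/128
Game value = 85/128

85/128


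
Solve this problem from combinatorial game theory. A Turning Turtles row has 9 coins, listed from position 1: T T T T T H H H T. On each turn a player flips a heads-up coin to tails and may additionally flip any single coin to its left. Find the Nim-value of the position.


Coins: T T T T T H H H T
Key fact: a single head at position k behaves exactly like a Nim heap of size k (turning it to T and optionally flipping a coin at j < k corresponds to moving the heap from k to j, or to 0), and heads combine as a disjunctive sum (two heads at the same place would cancel, matching j XOR j = 0). So the Nim-value is the XOR of the 1-indexed positions of the heads.
Face-up positions (1-indexed): [6, 7, 8]
XOR 0 with 6: 0 XOR 6 = 6
XOR 6 with 7: 6 XOR 7 = 1
XOR 1 with 8: 1 XOR 8 = 9
Nim-value = 9

9


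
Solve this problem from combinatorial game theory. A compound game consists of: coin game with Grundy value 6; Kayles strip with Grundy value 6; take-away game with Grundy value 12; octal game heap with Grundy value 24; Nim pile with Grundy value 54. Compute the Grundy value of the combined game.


By the Sprague-Grundy theorem, the Grundy value of a sum of games is the XOR of individual Grundy values.
coin game: Grundy value = 6. Running XOR: 0 XOR 6 = 6
Kayles strip: Grundy value = 6. Running XOR: 6 XOR 6 = 0
take-away game: Grundy value = 12. Running XOR: 0 XOR 12 = 12
octal game heap: Grundy value = 24. Running XOR: 12 XOR 24 = 20
Nim pile: Grundy value = 54. Running XOR: 20 XOR 54 = 34
The combined Grundy value is 34.

34


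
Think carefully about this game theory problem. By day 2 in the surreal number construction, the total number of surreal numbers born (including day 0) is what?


Day 0: {|} = 0 is born. Count = 1.
Day n: the number of surreal numbers born by day n is 2^(n+1) - 1.
By day 0: 2^1 - 1 = 1
By day 1: 2^2 - 1 = 3
By day 2: 2^3 - 1 = 7
By day 2: 7 surreal numbers.

7


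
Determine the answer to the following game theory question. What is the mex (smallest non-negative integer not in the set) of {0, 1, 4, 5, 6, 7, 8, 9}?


Set = {0, 1, 4, 5, 6, 7, 8, 9}
0 is in the set.
1 is in the set.
2 is NOT in the set. This is the mex.
mex = 2

2


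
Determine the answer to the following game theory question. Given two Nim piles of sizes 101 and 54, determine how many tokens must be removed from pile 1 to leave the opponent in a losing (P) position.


Piles: 101 and 54
Current XOR: 101 XOR 54 = 83 (non-zero, so this is an N-position).
To make the XOR zero, we need to find a move that balances the piles.
For pile 1 (size 101): target = 101 XOR 83 = 54
We reduce pile 1 from 101 to 54.
Tokens removed: 101 - 54 = 47
Verification: 54 XOR 54 = 0

47


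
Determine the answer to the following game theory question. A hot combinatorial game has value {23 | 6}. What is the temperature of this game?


The game is {23 | 6}, a switch {a | b} with numbers a > b.
Cooling {a | b} by t gives {a - t | b + t}, which stops being hot when a - t = b + t, i.e. at t = (a - b)/2. So the temperature of a switch is (a - b)/2.
Temperature = (Left option - Right option) / 2
= (23 - (6)) / 2
= 17 / 2
= 17/2

17/2


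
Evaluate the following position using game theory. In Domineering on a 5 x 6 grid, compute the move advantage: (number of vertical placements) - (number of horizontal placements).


Board is 5 x 6 (rows x cols).
Left (vertical) placements: (rows-1) * cols = 4 * 6 = 24
Right (horizontal) placements: rows * (cols-1) = 5 * 5 = 25
Advantage = Left - Right = 24 - 25 = -1

-1


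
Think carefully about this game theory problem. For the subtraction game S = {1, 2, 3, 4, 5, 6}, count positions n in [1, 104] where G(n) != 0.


Subtraction set S = {1, 2, 3, 4, 5, 6}, so G(n) = n mod 7.
G(n) = 0 when n is a multiple of 7.
Multiples of 7 in [1, 104]: 14
N-positions (nonzero Grundy) = 104 - 14 = 90

90


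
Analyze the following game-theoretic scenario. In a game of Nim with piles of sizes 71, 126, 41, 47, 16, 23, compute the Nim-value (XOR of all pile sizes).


We need the XOR (exclusive or) of all pile sizes.
After XOR-ing pile 1 (size 71): 0 XOR 71 = 71
After XOR-ing pile 2 (size 126): 71 XOR 126 = 57
After XOR-ing pile 3 (size 41): 57 XOR 41 = 16
After XOR-ing pile 4 (size 47): 16 XOR 47 = 63
After XOR-ing pile 5 (size 16): 63 XOR 16 = 47
After XOR-ing pile 6 (size 23): 47 XOR 23 = 56
The Nim-value of this position is 56.

56


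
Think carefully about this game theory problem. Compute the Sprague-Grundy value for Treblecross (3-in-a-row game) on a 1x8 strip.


Treblecross: place X on empty cells; 3-in-a-row wins.
Playing within two cells of an existing X lets the opponent win at once, so sensible play treats the cells i-2..i+2 around each X as dead. The player left with no safe cell loses, so this is a normal-play take-away game on strips of safe cells.
Placing X at cell i (0-indexed) of a strip of k safe cells leaves independent strips of sizes max(0, i-2) and max(0, k-i-3). Hence G(k) = mex{ G(max(0,i-2)) XOR G(max(0,k-i-3)) : 0 <= i < k }, with G(0) = 0.
G(1): splits (0,0):0^0=0 -> mex({0}) = 1
G(2): splits (0,0):0^0=0 -> mex({0}) = 1
G(3): splits (0,0):0^0=0 -> mex({0}) = 1
G(4): splits (0,1):0^1=1 (0,0):0^0=0 -> mex({0, 1}) = 2
G(5): splits (0,2):0^1=1 (0,1):0^1=1 (0,0):0^0=0 -> mex({0, 1}) = 2
G(6) = mex({1}) = 0
G(7) = mex({0, 1, 2}) = 3
G(8) = mex({0, 1, 2}) = 3
Therefore G(8) = 3.

3


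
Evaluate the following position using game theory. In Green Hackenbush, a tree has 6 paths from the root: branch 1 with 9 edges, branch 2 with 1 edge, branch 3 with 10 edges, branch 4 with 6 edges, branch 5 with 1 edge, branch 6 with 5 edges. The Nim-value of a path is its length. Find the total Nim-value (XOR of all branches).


The tree has 6 branches from the ground vertex.
In Green Hackenbush, the Nim-value of a simple path of length k is k.
Branch 1: length 9, Nim-value = 9
Branch 2: length 1, Nim-value = 1
Branch 3: length 10, Nim-value = 10
Branch 4: length 6, Nim-value = 6
Branch 5: length 1, Nim-value = 1
Branch 6: length 5, Nim-value = 5
Total Nim-value = XOR of all branch values:
0 XOR 9 = 9
9 XOR 1 = 8
8 XOR 10 = 2
2 XOR 6 = 4
4 XOR 1 = 5
5 XOR 5 = 0
Nim-value of the tree = 0

0


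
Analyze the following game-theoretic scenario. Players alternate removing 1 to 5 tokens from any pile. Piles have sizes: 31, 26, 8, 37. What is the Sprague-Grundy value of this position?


Subtraction set: {1, 2, 3, 4, 5}
For this subtraction set, G(n) = n mod 6 (period = max + 1 = 6).
Pile 1 (size 31): G(31) = 31 mod 6 = 1
Pile 2 (size 26): G(26) = 26 mod 6 = 2
Pile 3 (size 8): G(8) = 8 mod 6 = 2
Pile 4 (size 37): G(37) = 37 mod 6 = 1
Total Grundy value = XOR of all: 1 XOR 2 XOR 2 XOR 1 = 0

0


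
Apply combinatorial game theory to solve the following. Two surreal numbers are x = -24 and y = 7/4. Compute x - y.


x = -24, y = 7/4
Converting to common denominator: 4
x = -96/4, y = 7/4
x - y = -24 - 7/4 = -103/4

-103/4


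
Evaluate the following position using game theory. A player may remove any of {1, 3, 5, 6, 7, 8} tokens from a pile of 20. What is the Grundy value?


The subtraction set is S = {1, 3, 5, 6, 7, 8}.
G(k) = mex{ G(k - s) : s in S, s <= k }. We compute iteratively: G(0) = 0.
G(1) = mex({0}) = 1
G(2) = mex({1}) = 0
G(3) = mex({0}) = 1
G(4) = mex({1}) = 0
G(5) = mex({0}) = 1
G(6) = mex({0, 1}) = 2
G(7) = mex({0, 1, 2}) = 3
G(8) = mex({0, 1, 3}) = 2
G(9) = mex({0, 1, 2}) = 3
G(10) = mex({0, 1, 3}) = 2
G(11) = mex({0, 1, 2}) = 3
G(12) = mex({0, 1, 2, 3}) = 4
G(13) = mex({1, 2, 3, 4}) = 0
G(14) = mex({0, 2, 3}) = 1
G(15) = mex({1, 2, 3, 4}) = 0
G(16) = mex({0, 2, 3}) = 1
G(17) = mex({1, 2, 3, 4}) = 0
G(18) = mex({0, 2, 3, 4}) = 1
G(19) = mex({0, 1, 3, 4}) = 2
G(20) = mex({0, 1, 2, 4}) = 3
Therefore G(20) = 3.

3


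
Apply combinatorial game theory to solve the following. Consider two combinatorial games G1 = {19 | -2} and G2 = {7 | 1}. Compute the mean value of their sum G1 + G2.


G1 = {19 | -2}, G2 = {7 | 1}
Each is a switch {a | b} with numbers a > b; its mean value is (a + b)/2, and mean value is additive over game sums: m(G1 + G2) = m(G1) + m(G2).
Mean of G1 = (19 + (-2))/2 = 17/2 = 17/2
Mean of G2 = (7 + (1))/2 = 8/2 = 4
Mean of G1 + G2 = 17/2 + 4 = 25/2

25/2


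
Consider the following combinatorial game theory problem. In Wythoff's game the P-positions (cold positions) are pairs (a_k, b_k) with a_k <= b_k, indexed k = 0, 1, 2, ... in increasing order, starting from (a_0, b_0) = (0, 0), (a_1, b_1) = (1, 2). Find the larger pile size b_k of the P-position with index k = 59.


By Wythoff's theorem, a_k = floor(k * phi) and b_k = floor(k * phi^2) = a_k + k, where phi = (1 + sqrt(5))/2 is the golden ratio.
phi = (1 + sqrt(5))/2 = 1.618034
phi^2 = phi + 1 = 2.618034
k = 59
k * phi^2 = 59 * 2.618034 = 154.464005
b_59 = floor(k * phi^2) = 154 (check: a_59 + k = 95 + 59 = 154)

154


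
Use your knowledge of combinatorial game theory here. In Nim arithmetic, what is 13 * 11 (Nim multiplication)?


Nim multiplication is bilinear over XOR: (u XOR v) * w = (u*w) XOR (v*w).
So we split each operand into its bit components and XOR the pairwise Nim products.
13 = 1 + 4 + 8 (as XOR of powers of 2).
11 = 1 + 2 + 8 (as XOR of powers of 2).
Using the standard Nim-product table on single bits:
  2*2 = 3,   2*4 = 8,   2*8 = 12,
  4*4 = 6,   4*8 = 11,  8*8 = 13,
and  1*x = x (identity), k*l = l*k (commutative).
Pairwise Nim products:
  1 * 1 = 1
  1 * 2 = 2
  1 * 8 = 8
  4 * 1 = 4
  4 * 2 = 8
  4 * 8 = 11
  8 * 1 = 8
  8 * 2 = 12
  8 * 8 = 13
XOR them: 1 XOR 2 XOR 8 XOR 4 XOR 8 XOR 11 XOR 8 XOR 12 XOR 13 = 5.
Result: 13 * 11 = 5 (in Nim).

5


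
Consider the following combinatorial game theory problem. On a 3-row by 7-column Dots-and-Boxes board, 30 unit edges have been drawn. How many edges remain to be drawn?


Grid: 3 x 7 boxes, i.e. 4 rows and 8 columns of dots.
Horizontal edges: (rows + 1) * cols = 4 * 7 = 28
Vertical edges: rows * (cols + 1) = 3 * 8 = 24
Total edges: 28 + 24 = 52
Edges drawn: 30
Remaining: 52 - 30 = 22

22


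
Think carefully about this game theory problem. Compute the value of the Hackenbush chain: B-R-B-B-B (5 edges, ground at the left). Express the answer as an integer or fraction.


Edges (from ground): B-R-B-B-B
By Berlekamp's sign-expansion rule, a Blue-Red Hackenbush stalk has the value of the surreal number whose sign sequence is the edge sequence with B -> + and R -> -.
Sign sequence: +-+++
Trace the sign expansion in the surreal number tree, starting from 0:
Edge 1: B (sign +) -> bounds (0, +inf), value = 1
Edge 2: R (sign -) -> bounds (0, 1), value = 1/2
Edge 3: B (sign +) -> bounds (1/2, 1), value = 3/4
Edge 4: B (sign +) -> bounds (3/4, 1), value = 7/8
Edge 5: B (sign +) -> bounds (7/8, 1), value = 15/16
Game value = 15/16

15/16


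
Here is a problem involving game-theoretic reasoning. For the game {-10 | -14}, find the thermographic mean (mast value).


Game = {-10 | -14}, a switch {a | b} with numbers a > b.
Its thermograph has left wall a - t and right wall b + t, which meet at t = (a - b)/2, where both equal (a + b)/2. So the mast (mean value) is at (a + b)/2.
Mean = (-10 + (-14))/2 = -24/2 = -12

-12


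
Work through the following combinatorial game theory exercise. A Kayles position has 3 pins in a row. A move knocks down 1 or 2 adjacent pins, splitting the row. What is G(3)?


Kayles: a move removes 1 or 2 adjacent pins from a contiguous row.
Removing pins from a row of k leaves two independent rows (a, b) with a + b = k - 1 (one pin) or a + b = k - 2 (two pins); an end removal gives a = 0.
By Sprague-Grundy, G(k) = mex{ G(a) XOR G(b) } over all these splits. G(0) = 0.
G(1): splits (0,0):0^0=0 -> mex({0}) = 1
G(2): splits (0,1):0^1=1 (0,0):0^0=0 -> mex({0, 1}) = 2
G(3): splits (0,2):0^2=2 (1,1):1^1=0 (0,1):0^1=1 -> mex({0, 1, 2}) = 3
Therefore G(3) = 3.

3


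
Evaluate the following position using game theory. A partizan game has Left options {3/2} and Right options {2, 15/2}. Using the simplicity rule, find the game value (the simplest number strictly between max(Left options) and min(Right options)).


Left options: {3/2}, max = 3/2
Right options: {2, 15/2}, min = 2
All options are numbers and max(Left) < min(Right), so by the simplicity theorem the value is the simplest (earliest-born) number strictly between 3/2 and 2.
No integer lies strictly between 3/2 and 2, so the value is the dyadic rational m/2^k in the interval with the smallest k (then m odd); search k = 1, 2, ...:
Denominator 2: no odd multiple of 1/2 lies strictly between 3/2 and 2.
Denominator 4: 7/4 lies strictly between 3/2 and 2 -- found.
The simplest number in the interval is 7/4.
Game value = 7/4

7/4


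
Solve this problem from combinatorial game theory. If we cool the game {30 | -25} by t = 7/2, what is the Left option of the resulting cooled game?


Original game: {30 | -25} (a switch {a | b} with a > b).
Cooling by t (for t below the temperature (a - b)/2 = 55/2) taxes each move by t: {a | b} cooled by t is {a - t | b + t}.
Cooling amount: t = 7/2
Cooled Left option: 30 - 7/2 = 53/2
Cooled Right option: -25 + 7/2 = -43/2
Cooled game: {53/2 | -43/2}
Left option = 53/2

53/2


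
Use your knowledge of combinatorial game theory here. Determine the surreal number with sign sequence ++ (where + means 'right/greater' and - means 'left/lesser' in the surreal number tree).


Sign expansion: ++
Rule: track bounds (lo, hi), initially (-inf, +inf). On '+', the current value becomes lo and we move to the simplest number in (value, hi): value + 1 if hi = +inf, otherwise the midpoint (value + hi)/2. On '-', the current value becomes hi and we move to value - 1 if lo = -inf, otherwise the midpoint (lo + value)/2.
Start at 0.
Step 1: sign = +, move right. Bounds: (0, +inf). Value = 1
Step 2: sign = +, move right. Bounds: (1, +inf). Value = 2
The surreal number with sign expansion ++ is 2.

2


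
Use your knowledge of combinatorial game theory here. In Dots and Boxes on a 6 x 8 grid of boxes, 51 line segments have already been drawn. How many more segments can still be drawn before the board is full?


Grid: 6 x 8 boxes, i.e. 7 rows and 9 columns of dots.
Horizontal edges: (rows + 1) * cols = 7 * 8 = 56
Vertical edges: rows * (cols + 1) = 6 * 9 = 54
Total edges: 56 + 54 = 110
Edges drawn: 51
Remaining: 110 - 51 = 59

59


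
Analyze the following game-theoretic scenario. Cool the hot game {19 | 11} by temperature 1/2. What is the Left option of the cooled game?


Original game: {19 | 11} (a switch {a | b} with a > b).
Cooling by t (for t below the temperature (a - b)/2 = 4) taxes each move by t: {a | b} cooled by t is {a - t | b + t}.
Cooling amount: t = 1/2
Cooled Left option: 19 - 1/2 = 37/2
Cooled Right option: 11 + 1/2 = 23/2
Cooled game: {37/2 | 23/2}
Left option = 37/2

37/2


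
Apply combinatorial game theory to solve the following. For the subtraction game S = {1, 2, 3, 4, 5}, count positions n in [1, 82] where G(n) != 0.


Subtraction set S = {1, 2, 3, 4, 5}, so G(n) = n mod 6.
G(n) = 0 when n is a multiple of 6.
Multiples of 6 in [1, 82]: 13
N-positions (nonzero Grundy) = 82 - 13 = 69

69


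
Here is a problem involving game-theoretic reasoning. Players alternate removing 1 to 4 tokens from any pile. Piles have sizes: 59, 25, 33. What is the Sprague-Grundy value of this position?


Subtraction set: {1, 2, 3, 4}
For this subtraction set, G(n) = n mod 5 (period = max + 1 = 5).
Pile 1 (size 59): G(59) = 59 mod 5 = 4
Pile 2 (size 25): G(25) = 25 mod 5 = 0
Pile 3 (size 33): G(33) = 33 mod 5 = 3
Total Grundy value = XOR of all: 4 XOR 0 XOR 3 = 7

7


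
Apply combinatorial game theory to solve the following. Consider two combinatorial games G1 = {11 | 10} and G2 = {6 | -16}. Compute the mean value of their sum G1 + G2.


G1 = {11 | 10}, G2 = {6 | -16}
Each is a switch {a | b} with numbers a > b; its mean value is (a + b)/2, and mean value is additive over game sums: m(G1 + G2) = m(G1) + m(G2).
Mean of G1 = (11 + (10))/2 = 21/2 = 21/2
Mean of G2 = (6 + (-16))/2 = -10/2 = -5
Mean of G1 + G2 = 21/2 + -5 = 11/2

11/2


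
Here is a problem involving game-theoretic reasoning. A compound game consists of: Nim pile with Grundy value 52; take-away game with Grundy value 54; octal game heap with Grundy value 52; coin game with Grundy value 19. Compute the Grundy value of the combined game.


By the Sprague-Grundy theorem, the Grundy value of a sum of games is the XOR of individual Grundy values.
Nim pile: Grundy value = 52. Running XOR: 0 XOR 52 = 52
take-away game: Grundy value = 54. Running XOR: 52 XOR 54 = 2
octal game heap: Grundy value = 52. Running XOR: 2 XOR 52 = 54
coin game: Grundy value = 19. Running XOR: 54 XOR 19 = 37
The combined Grundy value is 37.

37


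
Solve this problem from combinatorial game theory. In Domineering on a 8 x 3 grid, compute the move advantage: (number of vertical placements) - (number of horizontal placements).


Board is 8 x 3 (rows x cols).
Left (vertical) placements: (rows-1) * cols = 7 * 3 = 21
Right (horizontal) placements: rows * (cols-1) = 8 * 2 = 16
Advantage = Left - Right = 21 - 16 = 5

5


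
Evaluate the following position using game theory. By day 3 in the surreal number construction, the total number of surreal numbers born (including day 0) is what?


Day 0: {|} = 0 is born. Count = 1.
Day n: the number of surreal numbers born by day n is 2^(n+1) - 1.
By day 0: 2^1 - 1 = 1
By day 1: 2^2 - 1 = 3
By day 2: 2^3 - 1 = 7
By day 3: 2^4 - 1 = 15
By day 3: 15 surreal numbers.

15


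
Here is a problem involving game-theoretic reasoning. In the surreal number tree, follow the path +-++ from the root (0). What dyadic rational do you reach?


Sign expansion: +-++
Rule: track bounds (lo, hi), initially (-inf, +inf). On '+', the current value becomes lo and we move to the simplest number in (value, hi): value + 1 if hi = +inf, otherwise the midpoint (value + hi)/2. On '-', the current value becomes hi and we move to value - 1 if lo = -inf, otherwise the midpoint (lo + value)/2.
Start at 0.
Step 1: sign = +, move right. Bounds: (0, +inf). Value = 1
Step 2: sign = -, move left. Bounds: (0, 1). Value = 1/2
Step 3: sign = +, move right. Bounds: (1/2, 1). Value = 3/4
Step 4: sign = +, move right. Bounds: (3/4, 1). Value = 7/8
The surreal number with sign expansion +-++ is 7/8.

7/8


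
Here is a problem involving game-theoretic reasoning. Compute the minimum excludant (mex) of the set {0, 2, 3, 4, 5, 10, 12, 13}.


Set = {0, 2, 3, 4, 5, 10, 12, 13}
0 is in the set.
1 is NOT in the set. This is the mex.
mex = 1

1


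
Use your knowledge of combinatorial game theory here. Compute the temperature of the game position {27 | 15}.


The game is {27 | 15}, a switch {a | b} with numbers a > b.
Cooling {a | b} by t gives {a - t | b + t}, which stops being hot when a - t = b + t, i.e. at t = (a - b)/2. So the temperature of a switch is (a - b)/2.
Temperature = (Left option - Right option) / 2
= (27 - (15)) / 2
= 12 / 2
= 6

6


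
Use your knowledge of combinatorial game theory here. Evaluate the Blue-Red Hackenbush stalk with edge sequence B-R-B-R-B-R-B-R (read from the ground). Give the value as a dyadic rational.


Edges (from ground): B-R-B-R-B-R-B-R
By Berlekamp's sign-expansion rule, a Blue-Red Hackenbush stalk has the value of the surreal number whose sign sequence is the edge sequence with B -> + and R -> -.
Sign sequence: +-+-+-+-
Trace the sign expansion in the surreal number tree, starting from 0:
Edge 1: B (sign +) -> bounds (0, +inf), value = 1
Edge 2: R (sign -) -> bounds (0, 1), value = 1/2
Edge 3: B (sign +) -> bounds (1/2, 1), value = 3/4
Edge 4: R (sign -) -> bounds (1/2, 3/4), value = 5/8
Edge 5: B (sign +) -> bounds (5/8, 3/4), value = 11/16
Edge 6: R (sign -) -> bounds (5/8, 11/16), value = 21/32
Edge 7: B (sign +) -> bounds (21/32, 11/16), value = 43/64
Edge 8: R (sign -) -> bounds (21/32, 43/64), value = 85/128
Game value = 85/128

85/128


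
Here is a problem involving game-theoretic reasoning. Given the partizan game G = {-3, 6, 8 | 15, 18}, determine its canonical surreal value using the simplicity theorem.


Left options: {-3, 6, 8}, max = 8
Right options: {15, 18}, min = 15
All options are numbers and max(Left) < min(Right), so by the simplicity theorem the value is the simplest (earliest-born) number strictly between 8 and 15.
Integers 9 through 14 all lie strictly between 8 and 15.
Among integers, the simplest (lowest birthday = smallest |n|; 0 is born on day 0, +-n on day n) is 9.
No non-integer in the interval can be simpler: if x is a non-integer in the interval, then floor(x) or ceil(x) also lies in the interval (the interval contains an integer), and both are proper prefixes of x's sign expansion, i.e. born earlier. So the game value is 9.
Game value = 9

9


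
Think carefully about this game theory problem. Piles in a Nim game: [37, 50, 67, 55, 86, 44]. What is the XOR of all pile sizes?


We need the XOR (exclusive or) of all pile sizes.
After XOR-ing pile 1 (size 37): 0 XOR 37 = 37
After XOR-ing pile 2 (size 50): 37 XOR 50 = 23
After XOR-ing pile 3 (size 67): 23 XOR 67 = 84
After XOR-ing pile 4 (size 55): 84 XOR 55 = 99
After XOR-ing pile 5 (size 86): 99 XOR 86 = 53
After XOR-ing pile 6 (size 44): 53 XOR 44 = 25
The Nim-value of this position is 25.

25


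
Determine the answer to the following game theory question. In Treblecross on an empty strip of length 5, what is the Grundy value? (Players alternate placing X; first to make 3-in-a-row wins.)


Treblecross: place X on empty cells; 3-in-a-row wins.
Playing within two cells of an existing X lets the opponent win at once, so sensible play treats the cells i-2..i+2 around each X as dead. The player left with no safe cell loses, so this is a normal-play take-away game on strips of safe cells.
Placing X at cell i (0-indexed) of a strip of k safe cells leaves independent strips of sizes max(0, i-2) and max(0, k-i-3). Hence G(k) = mex{ G(max(0,i-2)) XOR G(max(0,k-i-3)) : 0 <= i < k }, with G(0) = 0.
G(1): splits (0,0):0^0=0 -> mex({0}) = 1
G(2): splits (0,0):0^0=0 -> mex({0}) = 1
G(3): splits (0,0):0^0=0 -> mex({0}) = 1
G(4): splits (0,1):0^1=1 (0,0):0^0=0 -> mex({0, 1}) = 2
G(5): splits (0,2):0^1=1 (0,1):0^1=1 (0,0):0^0=0 -> mex({0, 1}) = 2
Therefore G(5) = 2.

2


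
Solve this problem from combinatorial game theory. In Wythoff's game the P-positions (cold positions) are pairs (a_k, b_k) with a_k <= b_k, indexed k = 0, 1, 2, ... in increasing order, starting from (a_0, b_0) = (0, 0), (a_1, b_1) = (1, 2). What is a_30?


By Wythoff's theorem, a_k = floor(k * phi) and b_k = floor(k * phi^2) = a_k + k, where phi = (1 + sqrt(5))/2 is the golden ratio.
phi = (1 + sqrt(5))/2 = 1.618034
k = 30
k * phi = 30 * 1.618034 = 48.541020
a_30 = floor(k * phi) = 48

48
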